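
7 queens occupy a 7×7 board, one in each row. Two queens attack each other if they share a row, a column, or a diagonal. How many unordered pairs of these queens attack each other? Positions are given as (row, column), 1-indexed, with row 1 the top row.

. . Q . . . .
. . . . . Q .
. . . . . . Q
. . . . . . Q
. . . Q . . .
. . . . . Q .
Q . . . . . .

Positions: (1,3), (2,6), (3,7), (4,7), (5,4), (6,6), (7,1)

4

Same column: (2,6)–(6,6) (column 6); (3,7)–(4,7) (column 7).
Same diagonal: (2,6)–(3,7) (|2−3| = |6−7| = 1); (2,6)–(7,1) (|2−7| = |6−1| = 5).
Total attacking pairs: 4.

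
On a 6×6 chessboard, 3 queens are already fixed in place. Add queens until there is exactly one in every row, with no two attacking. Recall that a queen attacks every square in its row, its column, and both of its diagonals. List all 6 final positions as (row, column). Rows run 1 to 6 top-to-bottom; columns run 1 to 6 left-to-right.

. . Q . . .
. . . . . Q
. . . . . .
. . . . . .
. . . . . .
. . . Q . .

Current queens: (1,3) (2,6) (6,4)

Row 3: attacked by (1,3)→{1,3,5}; (2,6)→{5,6}; (6,4)→{1,4}. Safe: 2. Place at column 2.
Row 4: attacked by (1,3)→{3,6}; (2,6)→{4,6}; (3,2)→{1,2,3}; (6,4)→{2,4,6}. Safe: 5. Place at column 5.
Row 5: attacked by (1,3)→{3}; (2,6)→{3,6}; (3,2)→{2,4}; (4,5)→{4,5,6}; (6,4)→{3,4,5}. Safe: 1. Place at column 1.
Columns [3, 6, 2, 5, 1, 4], r−c [-2, -4, 1, -1, 4, 2], r+c [4, 8, 5, 9, 6, 10] are all distinct, so no two queens attack.

(1,3) (2,6) (3,2) (4,5) (5,1) (6,4)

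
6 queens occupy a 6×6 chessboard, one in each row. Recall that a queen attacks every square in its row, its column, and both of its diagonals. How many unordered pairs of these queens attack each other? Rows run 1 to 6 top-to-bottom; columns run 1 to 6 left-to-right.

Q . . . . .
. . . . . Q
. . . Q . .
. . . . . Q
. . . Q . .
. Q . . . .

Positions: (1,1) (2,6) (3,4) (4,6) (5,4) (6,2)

Same column: (2,6)–(4,6) (column 6); (3,4)–(5,4) (column 4).
Same diagonal: (2,6)–(6,2) (|2−6| = |6−2| = 4).
Total attacking pairs: 3.

3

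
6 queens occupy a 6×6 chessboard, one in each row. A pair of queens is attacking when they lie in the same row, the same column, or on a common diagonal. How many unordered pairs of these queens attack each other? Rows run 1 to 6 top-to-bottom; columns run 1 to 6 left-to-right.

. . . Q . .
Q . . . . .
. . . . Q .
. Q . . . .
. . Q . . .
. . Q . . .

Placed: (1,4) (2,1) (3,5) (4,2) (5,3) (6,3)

3

Same column: (5,3)–(6,3) (column 3).
Same diagonal: (3,5)–(5,3) (|3−5| = |5−3| = 2); (4,2)–(5,3) (|4−5| = |2−3| = 1).
Total attacking pairs: 3.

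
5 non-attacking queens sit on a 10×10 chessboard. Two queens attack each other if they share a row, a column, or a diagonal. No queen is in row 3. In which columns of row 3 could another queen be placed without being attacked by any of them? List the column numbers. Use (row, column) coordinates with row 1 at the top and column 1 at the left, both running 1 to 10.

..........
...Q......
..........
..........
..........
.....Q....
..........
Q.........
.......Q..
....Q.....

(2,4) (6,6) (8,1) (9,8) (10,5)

(2,4) attacks row 3 at column 4 and diagonals 3, 5.
(6,6) attacks row 3 at column 6 and diagonals 3, 9.
(8,1) attacks row 3 at column 1 and diagonals 6.
(9,8) attacks row 3 at column 8 and diagonals 2.
(10,5) attacks row 3 at column 5.
Attacked columns: {1, 2, 3, 4, 5, 6, 8, 9}. Safe: {7, 10}.

columns 7, 10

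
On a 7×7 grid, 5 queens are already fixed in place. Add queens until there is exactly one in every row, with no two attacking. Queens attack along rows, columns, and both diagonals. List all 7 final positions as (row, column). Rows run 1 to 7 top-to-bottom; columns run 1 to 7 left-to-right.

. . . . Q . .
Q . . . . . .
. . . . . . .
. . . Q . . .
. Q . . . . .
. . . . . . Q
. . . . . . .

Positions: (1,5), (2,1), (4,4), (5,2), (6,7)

Row 3: attacked by (1,5)→{3,5,7}; (2,1)→{1,2}; (4,4)→{3,4,5}; (5,2)→{2,4}; (6,7)→{4,7}. Safe: 6. Place at column 6.
Row 7: attacked by (1,5)→{5}; (2,1)→{1,6}; (3,6)→{2,6}; (4,4)→{1,4,7}; (5,2)→{2,4}; (6,7)→{6,7}. Safe: 3. Place at column 3.
Columns [5, 1, 6, 4, 2, 7, 3], r−c [-4, 1, -3, 0, 3, -1, 4], r+c [6, 3, 9, 8, 7, 13, 10] are all distinct, so no two queens attack.

(1,5) (2,1) (3,6) (4,4) (5,2) (6,7) (7,3)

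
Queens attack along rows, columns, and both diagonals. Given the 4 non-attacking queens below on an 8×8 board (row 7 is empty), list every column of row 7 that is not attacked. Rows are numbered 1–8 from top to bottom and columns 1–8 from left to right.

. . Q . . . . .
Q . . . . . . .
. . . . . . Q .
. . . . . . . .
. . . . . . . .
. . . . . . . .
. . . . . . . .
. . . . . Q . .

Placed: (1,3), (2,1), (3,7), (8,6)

columns 2, 4, 8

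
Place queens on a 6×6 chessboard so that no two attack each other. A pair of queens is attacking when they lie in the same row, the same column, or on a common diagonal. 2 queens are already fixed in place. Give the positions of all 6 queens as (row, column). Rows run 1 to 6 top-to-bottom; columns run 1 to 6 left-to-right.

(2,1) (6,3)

(1,4) (2,1) (3,5) (4,2) (5,6) (6,3)

Row 1: attacked by (2,1)→{1,2}; (6,3)→{3}. Safe: 4, 5, 6. Place at column 4.
Row 3: attacked by (1,4)→{2,4,6}; (2,1)→{1,2}; (6,3)→{3,6}. Safe: 5. Place at column 5.
Row 4: attacked by (1,4)→{1,4}; (2,1)→{1,3}; (3,5)→{4,5,6}; (6,3)→{1,3,5}. Safe: 2. Place at column 2.
Row 5: attacked by (1,4)→{4}; (2,1)→{1,4}; (3,5)→{3,5}; (4,2)→{1,2,3}; (6,3)→{2,3,4}. Safe: 6. Place at column 6.
Columns [4, 1, 5, 2, 6, 3], r−c [-3, 1, -2, 2, -1, 3], r+c [5, 3, 8, 6, 11, 9] are all distinct, so no two queens attack.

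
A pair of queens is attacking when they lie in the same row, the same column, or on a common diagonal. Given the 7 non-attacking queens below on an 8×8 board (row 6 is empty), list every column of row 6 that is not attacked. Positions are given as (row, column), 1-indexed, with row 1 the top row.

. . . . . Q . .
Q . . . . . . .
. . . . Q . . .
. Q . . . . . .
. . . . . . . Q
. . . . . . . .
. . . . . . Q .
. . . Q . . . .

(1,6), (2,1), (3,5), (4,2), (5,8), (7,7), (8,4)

columns 3

(1,6) attacks row 6 at column 6 and diagonals 1.
(2,1) attacks row 6 at column 1 and diagonals 5.
(3,5) attacks row 6 at column 5 and diagonals 2, 8.
(4,2) attacks row 6 at column 2 and diagonals 4.
(5,8) attacks row 6 at column 8 and diagonals 7.
(7,7) attacks row 6 at column 7 and diagonals 6, 8.
(8,4) attacks row 6 at column 4 and diagonals 2, 6.
Attacked columns: {1, 2, 4, 5, 6, 7, 8}. Safe: {3}.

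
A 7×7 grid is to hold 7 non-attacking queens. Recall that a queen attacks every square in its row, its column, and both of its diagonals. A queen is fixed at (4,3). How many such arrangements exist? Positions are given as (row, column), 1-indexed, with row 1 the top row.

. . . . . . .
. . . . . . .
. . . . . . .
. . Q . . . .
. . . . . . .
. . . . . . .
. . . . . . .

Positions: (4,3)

4

Branch on row 1: col 1 → 1; col 2 → 1; col 4 → 1; col 5 → 1; col 7 → 0.
Sum: 1 + 1 + 1 + 1 + 0 = 4.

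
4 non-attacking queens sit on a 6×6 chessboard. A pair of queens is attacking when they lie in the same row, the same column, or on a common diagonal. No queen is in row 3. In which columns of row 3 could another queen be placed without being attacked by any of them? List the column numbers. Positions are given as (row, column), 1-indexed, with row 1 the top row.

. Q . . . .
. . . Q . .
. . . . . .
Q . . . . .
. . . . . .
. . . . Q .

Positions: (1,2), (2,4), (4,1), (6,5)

(1,2) attacks row 3 at column 2 and diagonals 4.
(2,4) attacks row 3 at column 4 and diagonals 3, 5.
(4,1) attacks row 3 at column 1 and diagonals 2.
(6,5) attacks row 3 at column 5 and diagonals 2.
Attacked columns: {1, 2, 3, 4, 5}. Safe: {6}.

columns 6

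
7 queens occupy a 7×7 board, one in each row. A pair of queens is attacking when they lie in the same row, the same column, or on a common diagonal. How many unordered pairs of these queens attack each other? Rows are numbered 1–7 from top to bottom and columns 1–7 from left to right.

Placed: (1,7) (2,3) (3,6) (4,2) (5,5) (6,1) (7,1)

2

Same column: (6,1)–(7,1) (column 1).
Same diagonal: (1,7)–(7,1) (|1−7| = |7−1| = 6).
Total attacking pairs: 2.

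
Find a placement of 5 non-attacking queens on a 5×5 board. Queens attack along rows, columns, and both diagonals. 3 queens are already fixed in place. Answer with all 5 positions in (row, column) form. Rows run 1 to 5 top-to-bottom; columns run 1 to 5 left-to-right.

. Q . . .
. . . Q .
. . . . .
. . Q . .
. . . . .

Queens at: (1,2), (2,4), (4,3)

Row 3: attacked by (1,2)→{2,4}; (2,4)→{3,4,5}; (4,3)→{2,3,4}. Safe: 1. Place at column 1.
Row 5: attacked by (1,2)→{2}; (2,4)→{1,4}; (3,1)→{1,3}; (4,3)→{2,3,4}. Safe: 5. Place at column 5.
Columns [2, 4, 1, 3, 5], r−c [-1, -2, 2, 1, 0], r+c [3, 6, 4, 7, 10] are all distinct, so no two queens attack.

(1,2) (2,4) (3,1) (4,3) (5,5)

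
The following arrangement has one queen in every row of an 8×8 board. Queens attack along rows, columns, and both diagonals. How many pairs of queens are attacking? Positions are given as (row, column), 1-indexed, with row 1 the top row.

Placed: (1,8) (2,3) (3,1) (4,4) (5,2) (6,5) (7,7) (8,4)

Same column: (4,4)–(8,4) (column 4).
Same diagonal: (4,4)–(7,7) (|4−7| = |4−7| = 3).
Total attacking pairs: 2.

2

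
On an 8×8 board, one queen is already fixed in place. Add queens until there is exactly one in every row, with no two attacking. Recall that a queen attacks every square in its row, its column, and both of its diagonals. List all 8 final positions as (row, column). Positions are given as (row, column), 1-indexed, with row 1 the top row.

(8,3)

Row 1: attacked by (8,3)→{3}. Safe: 1, 2, 4, 5, 6, 7, 8. Place at column 6.
Row 2: attacked by (1,6)→{5,6,7}; (8,3)→{3}. Safe: 1, 2, 4, 8. Place at column 4.
Row 3: attacked by (1,6)→{4,6,8}; (2,4)→{3,4,5}; (8,3)→{3,8}. Safe: 1, 2, 7. Place at column 2.
Row 4: attacked by (1,6)→{3,6}; (2,4)→{2,4,6}; (3,2)→{1,2,3}; (8,3)→{3,7}. Safe: 5, 8. Place at column 8.
Row 5: attacked by (1,6)→{2,6}; (2,4)→{1,4,7}; (3,2)→{2,4}; (4,8)→{7,8}; (8,3)→{3,6}. Safe: 5. Place at column 5.
Row 6: attacked by (1,6)→{1,6}; (2,4)→{4,8}; (3,2)→{2,5}; (4,8)→{6,8}; (5,5)→{4,5,6}; (8,3)→{1,3,5}. Safe: 7. Place at column 7.
Row 7: attacked by (1,6)→{6}; (2,4)→{4}; (3,2)→{2,6}; (4,8)→{5,8}; (5,5)→{3,5,7}; (6,7)→{6,7,8}; (8,3)→{2,3,4}. Safe: 1. Place at column 1.
Columns [6, 4, 2, 8, 5, 7, 1, 3], r−c [-5, -2, 1, -4, 0, -1, 6, 5], r+c [7, 6, 5, 12, 10, 13, 8, 11] are all distinct, so no two queens attack.

(1,6) (2,4) (3,2) (4,8) (5,5) (6,7) (7,1) (8,3)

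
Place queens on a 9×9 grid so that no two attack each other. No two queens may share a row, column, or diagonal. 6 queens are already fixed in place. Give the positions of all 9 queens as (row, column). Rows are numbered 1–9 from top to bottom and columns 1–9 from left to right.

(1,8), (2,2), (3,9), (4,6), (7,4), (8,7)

(1,8) (2,2) (3,9) (4,6) (5,3) (6,1) (7,4) (8,7) (9,5)

Row 5: attacked by (1,8)→{4,8}; (2,2)→{2,5}; (3,9)→{7,9}; (4,6)→{5,6,7}; (7,4)→{2,4,6}; (8,7)→{4,7}. Safe: 1, 3. Place at column 3.
Row 6: attacked by (1,8)→{3,8}; (2,2)→{2,6}; (3,9)→{6,9}; (4,6)→{4,6,8}; (5,3)→{2,3,4}; (7,4)→{3,4,5}; (8,7)→{5,7,9}. Safe: 1. Place at column 1.
Row 9: attacked by (1,8)→{8}; (2,2)→{2,9}; (3,9)→{3,9}; (4,6)→{1,6}; (5,3)→{3,7}; (6,1)→{1,4}; (7,4)→{2,4,6}; (8,7)→{6,7,8}. Safe: 5. Place at column 5.
Columns [8, 2, 9, 6, 3, 1, 4, 7, 5], r−c [-7, 0, -6, -2, 2, 5, 3, 1, 4], r+c [9, 4, 12, 10, 8, 7, 11, 15, 14] are all distinct, so no two queens attack.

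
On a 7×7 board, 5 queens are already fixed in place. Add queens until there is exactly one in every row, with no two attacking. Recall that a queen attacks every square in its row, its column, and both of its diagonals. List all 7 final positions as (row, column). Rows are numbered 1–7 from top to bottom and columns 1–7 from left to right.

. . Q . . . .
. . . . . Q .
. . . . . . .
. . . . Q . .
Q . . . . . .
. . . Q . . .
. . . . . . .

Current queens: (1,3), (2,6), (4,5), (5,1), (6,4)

(1,3) (2,6) (3,2) (4,5) (5,1) (6,4) (7,7)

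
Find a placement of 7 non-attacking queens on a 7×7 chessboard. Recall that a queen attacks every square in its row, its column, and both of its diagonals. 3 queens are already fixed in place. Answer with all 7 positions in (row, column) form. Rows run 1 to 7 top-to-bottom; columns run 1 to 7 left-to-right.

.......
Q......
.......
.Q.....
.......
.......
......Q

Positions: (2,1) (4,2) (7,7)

Row 1: attacked by (2,1)→{1,2}; (4,2)→{2,5}; (7,7)→{1,7}. Safe: 3, 4, 6. Place at column 4.
Row 3: attacked by (1,4)→{2,4,6}; (2,1)→{1,2}; (4,2)→{1,2,3}; (7,7)→{3,7}. Safe: 5. Place at column 5.
Row 5: attacked by (1,4)→{4}; (2,1)→{1,4}; (3,5)→{3,5,7}; (4,2)→{1,2,3}; (7,7)→{5,7}. Safe: 6. Place at column 6.
Row 6: attacked by (1,4)→{4}; (2,1)→{1,5}; (3,5)→{2,5}; (4,2)→{2,4}; (5,6)→{5,6,7}; (7,7)→{6,7}. Safe: 3. Place at column 3.
Columns [4, 1, 5, 2, 6, 3, 7], r−c [-3, 1, -2, 2, -1, 3, 0], r+c [5, 3, 8, 6, 11, 9, 14] are all distinct, so no two queens attack.

(1,4) (2,1) (3,5) (4,2) (5,6) (6,3) (7,7)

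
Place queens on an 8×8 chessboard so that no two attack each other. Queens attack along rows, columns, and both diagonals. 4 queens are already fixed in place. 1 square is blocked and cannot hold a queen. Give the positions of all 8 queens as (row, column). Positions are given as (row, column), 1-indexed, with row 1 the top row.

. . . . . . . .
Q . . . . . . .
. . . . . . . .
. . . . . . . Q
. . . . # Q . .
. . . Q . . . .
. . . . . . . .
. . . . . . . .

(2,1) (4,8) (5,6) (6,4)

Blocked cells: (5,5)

(1,7) (2,1) (3,3) (4,8) (5,6) (6,4) (7,2) (8,5)

Row 1: attacked by (2,1)→{1,2}; (4,8)→{5,8}; (5,6)→{2,6}; (6,4)→{4}. Safe: 3, 7. Place at column 7.
Row 3: attacked by (1,7)→{5,7}; (2,1)→{1,2}; (4,8)→{7,8}; (5,6)→{4,6,8}; (6,4)→{1,4,7}. Safe: 3. Place at column 3.
Row 7: attacked by (1,7)→{1,7}; (2,1)→{1,6}; (3,3)→{3,7}; (4,8)→{5,8}; (5,6)→{4,6,8}; (6,4)→{3,4,5}. Safe: 2. Place at column 2.
Row 8: attacked by (1,7)→{7}; (2,1)→{1,7}; (3,3)→{3,8}; (4,8)→{4,8}; (5,6)→{3,6}; (6,4)→{2,4,6}; (7,2)→{1,2,3}. Safe: 5. Place at column 5.
Columns [7, 1, 3, 8, 6, 4, 2, 5], r−c [-6, 1, 0, -4, -1, 2, 5, 3], r+c [8, 3, 6, 12, 11, 10, 9, 13] are all distinct, so no two queens attack.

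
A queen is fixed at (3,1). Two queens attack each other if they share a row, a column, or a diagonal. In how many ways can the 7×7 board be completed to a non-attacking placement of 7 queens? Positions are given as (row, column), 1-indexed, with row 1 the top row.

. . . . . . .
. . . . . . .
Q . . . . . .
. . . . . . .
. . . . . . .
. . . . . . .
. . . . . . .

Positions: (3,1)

6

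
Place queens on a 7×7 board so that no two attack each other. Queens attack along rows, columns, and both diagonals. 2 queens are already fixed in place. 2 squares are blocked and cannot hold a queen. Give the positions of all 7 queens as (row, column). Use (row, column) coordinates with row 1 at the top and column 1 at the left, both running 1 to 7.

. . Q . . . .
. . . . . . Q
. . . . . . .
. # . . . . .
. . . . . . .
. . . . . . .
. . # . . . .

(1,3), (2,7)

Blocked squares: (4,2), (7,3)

(1,3) (2,7) (3,2) (4,4) (5,6) (6,1) (7,5)

Row 3: attacked by (1,3)→{1,3,5}; (2,7)→{6,7}. Safe: 2, 4. Place at column 2.
Row 4: attacked by (1,3)→{3,6}; (2,7)→{5,7}; (3,2)→{1,2,3}. Blocked: 2. Safe: 4. Place at column 4.
Row 5: attacked by (1,3)→{3,7}; (2,7)→{4,7}; (3,2)→{2,4}; (4,4)→{3,4,5}. Safe: 1, 6. Place at column 6.
Row 6: attacked by (1,3)→{3}; (2,7)→{3,7}; (3,2)→{2,5}; (4,4)→{2,4,6}; (5,6)→{5,6,7}. Safe: 1. Place at column 1.
Row 7: attacked by (1,3)→{3}; (2,7)→{2,7}; (3,2)→{2,6}; (4,4)→{1,4,7}; (5,6)→{4,6}; (6,1)→{1,2}. Blocked: 3. Safe: 5. Place at column 5.
Columns [3, 7, 2, 4, 6, 1, 5], r−c [-2, -5, 1, 0, -1, 5, 2], r+c [4, 9, 5, 8, 11, 7, 12] are all distinct, so no two queens attack.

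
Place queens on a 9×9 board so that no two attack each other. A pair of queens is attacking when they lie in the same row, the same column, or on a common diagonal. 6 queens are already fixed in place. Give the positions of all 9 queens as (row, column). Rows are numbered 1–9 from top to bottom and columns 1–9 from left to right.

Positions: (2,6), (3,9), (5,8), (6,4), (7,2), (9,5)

Row 1: attacked by (2,6)→{5,6,7}; (3,9)→{7,9}; (5,8)→{4,8}; (6,4)→{4,9}; (7,2)→{2,8}; (9,5)→{5}. Safe: 1, 3. Place at column 3.
Row 4: attacked by (1,3)→{3,6}; (2,6)→{4,6,8}; (3,9)→{8,9}; (5,8)→{7,8,9}; (6,4)→{2,4,6}; (7,2)→{2,5}; (9,5)→{5}. Safe: 1. Place at column 1.
Row 8: attacked by (1,3)→{3}; (2,6)→{6}; (3,9)→{4,9}; (4,1)→{1,5}; (5,8)→{5,8}; (6,4)→{2,4,6}; (7,2)→{1,2,3}; (9,5)→{4,5,6}. Safe: 7. Place at column 7.
Columns [3, 6, 9, 1, 8, 4, 2, 7, 5], r−c [-2, -4, -6, 3, -3, 2, 5, 1, 4], r+c [4, 8, 12, 5, 13, 10, 9, 15, 14] are all distinct, so no two queens attack.

(1,3) (2,6) (3,9) (4,1) (5,8) (6,4) (7,2) (8,7) (9,5)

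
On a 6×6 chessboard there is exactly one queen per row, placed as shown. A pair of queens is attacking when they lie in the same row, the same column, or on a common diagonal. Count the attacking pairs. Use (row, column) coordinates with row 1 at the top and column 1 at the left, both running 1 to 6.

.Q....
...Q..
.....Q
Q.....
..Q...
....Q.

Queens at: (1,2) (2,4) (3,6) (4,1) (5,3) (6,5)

0

All columns are distinct and no two queens satisfy |Δrow| = |Δcol|, so no pair attacks.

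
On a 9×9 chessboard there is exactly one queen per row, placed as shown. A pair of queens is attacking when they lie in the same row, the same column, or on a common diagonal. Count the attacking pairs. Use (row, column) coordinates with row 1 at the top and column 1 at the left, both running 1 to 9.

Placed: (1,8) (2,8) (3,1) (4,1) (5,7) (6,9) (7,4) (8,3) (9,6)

7

Same column: (1,8)–(2,8) (column 8); (3,1)–(4,1) (column 1).
Same diagonal: (4,1)–(7,4) (|4−7| = |1−4| = 3); (4,1)–(9,6) (|4−9| = |1−6| = 5); (6,9)–(9,6) (|6−9| = |9−6| = 3); (7,4)–(8,3) (|7−8| = |4−3| = 1); (7,4)–(9,6) (|7−9| = |4−6| = 2).
Total attacking pairs: 7.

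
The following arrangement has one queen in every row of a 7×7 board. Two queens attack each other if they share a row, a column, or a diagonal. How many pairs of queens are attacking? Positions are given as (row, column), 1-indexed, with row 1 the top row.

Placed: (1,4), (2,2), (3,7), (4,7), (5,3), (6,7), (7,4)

6

Same column: (1,4)–(7,4) (column 4); (3,7)–(4,7) (column 7); (3,7)–(6,7) (column 7); (4,7)–(6,7) (column 7).
Same diagonal: (1,4)–(4,7) (|1−4| = |4−7| = 3); (4,7)–(7,4) (|4−7| = |7−4| = 3).
Total attacking pairs: 6.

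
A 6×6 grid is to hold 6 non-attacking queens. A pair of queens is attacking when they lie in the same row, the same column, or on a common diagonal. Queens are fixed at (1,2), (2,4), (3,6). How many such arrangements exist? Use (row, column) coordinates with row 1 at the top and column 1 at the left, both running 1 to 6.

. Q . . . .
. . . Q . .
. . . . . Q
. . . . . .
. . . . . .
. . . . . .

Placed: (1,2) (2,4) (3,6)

1

Branch on row 4: col 1 → 1; col 3 → 0.
Sum: 1 + 0 = 1.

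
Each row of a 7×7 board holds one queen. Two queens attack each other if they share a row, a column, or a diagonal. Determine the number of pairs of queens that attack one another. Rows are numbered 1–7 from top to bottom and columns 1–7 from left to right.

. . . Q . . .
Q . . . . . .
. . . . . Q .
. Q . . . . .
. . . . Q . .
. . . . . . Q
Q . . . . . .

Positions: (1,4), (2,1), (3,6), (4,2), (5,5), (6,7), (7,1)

2

Same column: (2,1)–(7,1) (column 1).
Same diagonal: (1,4)–(3,6) (|1−3| = |4−6| = 2).
Total attacking pairs: 2.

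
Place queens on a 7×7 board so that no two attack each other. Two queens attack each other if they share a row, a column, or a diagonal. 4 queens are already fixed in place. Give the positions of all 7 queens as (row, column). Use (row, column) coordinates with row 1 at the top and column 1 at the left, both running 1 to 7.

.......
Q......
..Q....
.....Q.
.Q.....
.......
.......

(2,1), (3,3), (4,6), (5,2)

Row 1: attacked by (2,1)→{1,2}; (3,3)→{1,3,5}; (4,6)→{3,6}; (5,2)→{2,6}. Safe: 4, 7. Place at column 4.
Row 6: attacked by (1,4)→{4}; (2,1)→{1,5}; (3,3)→{3,6}; (4,6)→{4,6}; (5,2)→{1,2,3}. Safe: 7. Place at column 7.
Row 7: attacked by (1,4)→{4}; (2,1)→{1,6}; (3,3)→{3,7}; (4,6)→{3,6}; (5,2)→{2,4}; (6,7)→{6,7}. Safe: 5. Place at column 5.
Columns [4, 1, 3, 6, 2, 7, 5], r−c [-3, 1, 0, -2, 3, -1, 2], r+c [5, 3, 6, 10, 7, 13, 12] are all distinct, so no two queens attack.

(1,4) (2,1) (3,3) (4,6) (5,2) (6,7) (7,5)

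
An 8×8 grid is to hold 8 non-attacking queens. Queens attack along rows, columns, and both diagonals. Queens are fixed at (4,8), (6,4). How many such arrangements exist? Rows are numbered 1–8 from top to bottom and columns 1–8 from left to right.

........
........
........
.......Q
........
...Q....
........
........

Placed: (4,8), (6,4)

Branch on row 1: col 1 → 1; col 2 → 1; col 3 → 2; col 6 → 1; col 7 → 1.
Sum: 1 + 1 + 2 + 1 + 1 = 6.

6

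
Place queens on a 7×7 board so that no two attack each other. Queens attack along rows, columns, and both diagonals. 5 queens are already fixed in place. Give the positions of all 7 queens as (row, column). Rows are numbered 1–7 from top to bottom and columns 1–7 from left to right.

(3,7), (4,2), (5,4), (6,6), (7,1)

(1,3) (2,5) (3,7) (4,2) (5,4) (6,6) (7,1)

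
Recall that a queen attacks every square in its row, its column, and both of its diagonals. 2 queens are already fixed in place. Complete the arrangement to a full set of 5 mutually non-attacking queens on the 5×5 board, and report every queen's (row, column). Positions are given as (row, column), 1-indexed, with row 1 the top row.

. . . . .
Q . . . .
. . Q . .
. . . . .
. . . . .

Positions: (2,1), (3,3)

Row 1: attacked by (2,1)→{1,2}; (3,3)→{1,3,5}. Safe: 4. Place at column 4.
Row 4: attacked by (1,4)→{1,4}; (2,1)→{1,3}; (3,3)→{2,3,4}. Safe: 5. Place at column 5.
Row 5: attacked by (1,4)→{4}; (2,1)→{1,4}; (3,3)→{1,3,5}; (4,5)→{4,5}. Safe: 2. Place at column 2.
Columns [4, 1, 3, 5, 2], r−c [-3, 1, 0, -1, 3], r+c [5, 3, 6, 9, 7] are all distinct, so no two queens attack.

(1,4) (2,1) (3,3) (4,5) (5,2)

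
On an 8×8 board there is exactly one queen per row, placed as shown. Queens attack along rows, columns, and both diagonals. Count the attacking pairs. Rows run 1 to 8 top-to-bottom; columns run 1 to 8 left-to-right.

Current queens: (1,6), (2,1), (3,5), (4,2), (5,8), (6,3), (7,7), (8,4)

0

All columns are distinct and no two queens satisfy |Δrow| = |Δcol|, so no pair attacks.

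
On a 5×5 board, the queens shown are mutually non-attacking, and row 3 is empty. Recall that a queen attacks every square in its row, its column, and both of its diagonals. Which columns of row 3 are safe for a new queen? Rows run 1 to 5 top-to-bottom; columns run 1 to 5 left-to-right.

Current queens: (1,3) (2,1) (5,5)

columns 4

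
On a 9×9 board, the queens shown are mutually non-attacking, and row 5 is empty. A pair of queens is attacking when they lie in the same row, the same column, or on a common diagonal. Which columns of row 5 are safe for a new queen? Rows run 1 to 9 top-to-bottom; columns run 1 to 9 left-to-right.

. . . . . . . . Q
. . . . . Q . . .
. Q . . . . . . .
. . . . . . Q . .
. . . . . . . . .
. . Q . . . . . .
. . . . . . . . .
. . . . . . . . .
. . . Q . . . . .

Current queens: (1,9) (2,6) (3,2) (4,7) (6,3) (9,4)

columns 1

(1,9) attacks row 5 at column 9 and diagonals 5.
(2,6) attacks row 5 at column 6 and diagonals 3, 9.
(3,2) attacks row 5 at column 2 and diagonals 4.
(4,7) attacks row 5 at column 7 and diagonals 6, 8.
(6,3) attacks row 5 at column 3 and diagonals 2, 4.
(9,4) attacks row 5 at column 4 and diagonals 8.
Attacked columns: {2, 3, 4, 5, 6, 7, 8, 9}. Safe: {1}.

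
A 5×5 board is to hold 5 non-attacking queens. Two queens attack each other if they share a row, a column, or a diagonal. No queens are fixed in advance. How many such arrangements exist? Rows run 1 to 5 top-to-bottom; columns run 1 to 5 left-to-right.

10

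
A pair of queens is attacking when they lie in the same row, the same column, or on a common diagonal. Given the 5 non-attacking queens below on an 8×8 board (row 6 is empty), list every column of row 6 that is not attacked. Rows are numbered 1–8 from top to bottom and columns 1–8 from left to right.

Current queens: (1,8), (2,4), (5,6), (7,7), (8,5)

(1,8) attacks row 6 at column 8 and diagonals 3.
(2,4) attacks row 6 at column 4 and diagonals 8.
(5,6) attacks row 6 at column 6 and diagonals 5, 7.
(7,7) attacks row 6 at column 7 and diagonals 6, 8.
(8,5) attacks row 6 at column 5 and diagonals 3, 7.
Attacked columns: {3, 4, 5, 6, 7, 8}. Safe: {1, 2}.

columns 1, 2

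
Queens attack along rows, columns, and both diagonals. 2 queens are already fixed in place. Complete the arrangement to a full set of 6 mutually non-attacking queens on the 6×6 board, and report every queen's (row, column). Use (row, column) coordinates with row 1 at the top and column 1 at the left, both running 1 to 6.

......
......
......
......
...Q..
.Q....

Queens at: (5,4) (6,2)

Row 1: attacked by (5,4)→{4}; (6,2)→{2}. Safe: 1, 3, 5, 6. Place at column 5.
Row 2: attacked by (1,5)→{4,5,6}; (5,4)→{1,4}; (6,2)→{2,6}. Safe: 3. Place at column 3.
Row 3: attacked by (1,5)→{3,5}; (2,3)→{2,3,4}; (5,4)→{2,4,6}; (6,2)→{2,5}. Safe: 1. Place at column 1.
Row 4: attacked by (1,5)→{2,5}; (2,3)→{1,3,5}; (3,1)→{1,2}; (5,4)→{3,4,5}; (6,2)→{2,4}. Safe: 6. Place at column 6.
Columns [5, 3, 1, 6, 4, 2], r−c [-4, -1, 2, -2, 1, 4], r+c [6, 5, 4, 10, 9, 8] are all distinct, so no two queens attack.

(1,5) (2,3) (3,1) (4,6) (5,4) (6,2)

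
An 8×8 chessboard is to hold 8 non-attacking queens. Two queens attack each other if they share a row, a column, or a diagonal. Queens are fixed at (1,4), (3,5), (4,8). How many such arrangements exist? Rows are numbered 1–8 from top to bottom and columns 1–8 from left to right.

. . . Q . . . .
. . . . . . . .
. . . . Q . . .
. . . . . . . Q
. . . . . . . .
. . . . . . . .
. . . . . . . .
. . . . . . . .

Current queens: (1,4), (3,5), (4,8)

3

Branch on row 2: col 1 → 2; col 2 → 1; col 7 → 0.
Sum: 2 + 1 + 0 = 3.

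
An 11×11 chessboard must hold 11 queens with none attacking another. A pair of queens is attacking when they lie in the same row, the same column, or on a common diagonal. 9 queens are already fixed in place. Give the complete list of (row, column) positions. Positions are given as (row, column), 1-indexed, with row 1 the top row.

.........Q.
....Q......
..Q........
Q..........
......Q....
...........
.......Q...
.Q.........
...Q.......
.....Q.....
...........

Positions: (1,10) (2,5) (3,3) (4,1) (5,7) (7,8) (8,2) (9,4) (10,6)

(1,10) (2,5) (3,3) (4,1) (5,7) (6,11) (7,8) (8,2) (9,4) (10,6) (11,9)

Row 6: attacked by (1,10)→{5,10}; (2,5)→{1,5,9}; (3,3)→{3,6}; (4,1)→{1,3}; (5,7)→{6,7,8}; (7,8)→{7,8,9}; (8,2)→{2,4}; (9,4)→{1,4,7}; (10,6)→{2,6,10}. Safe: 11. Place at column 11.
Row 11: attacked by (1,10)→{10}; (2,5)→{5}; (3,3)→{3,11}; (4,1)→{1,8}; (5,7)→{1,7}; (6,11)→{6,11}; (7,8)→{4,8}; (8,2)→{2,5}; (9,4)→{2,4,6}; (10,6)→{5,6,7}. Safe: 9. Place at column 9.
Columns [10, 5, 3, 1, 7, 11, 8, 2, 4, 6, 9], r−c [-9, -3, 0, 3, -2, -5, -1, 6, 5, 4, 2], r+c [11, 7, 6, 5, 12, 17, 15, 10, 13, 16, 20] are all distinct, so no two queens attack.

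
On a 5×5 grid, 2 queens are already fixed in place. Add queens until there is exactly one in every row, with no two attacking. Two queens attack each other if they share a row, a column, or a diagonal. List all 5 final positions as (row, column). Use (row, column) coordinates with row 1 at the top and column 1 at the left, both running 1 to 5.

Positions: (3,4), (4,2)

Row 1: attacked by (3,4)→{2,4}; (4,2)→{2,5}. Safe: 1, 3. Place at column 3.
Row 2: attacked by (1,3)→{2,3,4}; (3,4)→{3,4,5}; (4,2)→{2,4}. Safe: 1. Place at column 1.
Row 5: attacked by (1,3)→{3}; (2,1)→{1,4}; (3,4)→{2,4}; (4,2)→{1,2,3}. Safe: 5. Place at column 5.
Columns [3, 1, 4, 2, 5], r−c [-2, 1, -1, 2, 0], r+c [4, 3, 7, 6, 10] are all distinct, so no two queens attack.

(1,3) (2,1) (3,4) (4,2) (5,5)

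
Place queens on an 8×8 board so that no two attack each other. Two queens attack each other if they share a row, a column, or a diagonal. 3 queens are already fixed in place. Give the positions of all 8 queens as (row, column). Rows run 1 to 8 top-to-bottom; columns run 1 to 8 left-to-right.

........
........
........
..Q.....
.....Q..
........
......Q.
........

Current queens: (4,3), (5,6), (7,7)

Row 1: attacked by (4,3)→{3,6}; (5,6)→{2,6}; (7,7)→{1,7}. Safe: 4, 5, 8. Place at column 4.
Row 2: attacked by (1,4)→{3,4,5}; (4,3)→{1,3,5}; (5,6)→{3,6}; (7,7)→{2,7}. Safe: 8. Place at column 8.
Row 3: attacked by (1,4)→{2,4,6}; (2,8)→{7,8}; (4,3)→{2,3,4}; (5,6)→{4,6,8}; (7,7)→{3,7}. Safe: 1, 5. Place at column 1.
Row 6: attacked by (1,4)→{4}; (2,8)→{4,8}; (3,1)→{1,4}; (4,3)→{1,3,5}; (5,6)→{5,6,7}; (7,7)→{6,7,8}. Safe: 2. Place at column 2.
Row 8: attacked by (1,4)→{4}; (2,8)→{2,8}; (3,1)→{1,6}; (4,3)→{3,7}; (5,6)→{3,6}; (6,2)→{2,4}; (7,7)→{6,7,8}. Safe: 5. Place at column 5.
Columns [4, 8, 1, 3, 6, 2, 7, 5], r−c [-3, -6, 2, 1, -1, 4, 0, 3], r+c [5, 10, 4, 7, 11, 8, 14, 13] are all distinct, so no two queens attack.

(1,4) (2,8) (3,1) (4,3) (5,6) (6,2) (7,7) (8,5)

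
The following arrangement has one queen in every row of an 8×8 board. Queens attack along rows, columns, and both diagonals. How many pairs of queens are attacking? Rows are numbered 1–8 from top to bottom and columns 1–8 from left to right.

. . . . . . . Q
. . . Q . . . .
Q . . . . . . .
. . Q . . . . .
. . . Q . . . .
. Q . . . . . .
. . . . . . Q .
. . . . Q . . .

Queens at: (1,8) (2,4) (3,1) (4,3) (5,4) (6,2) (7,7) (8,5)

3

Same column: (2,4)–(5,4) (column 4).
Same diagonal: (1,8)–(5,4) (|1−5| = |8−4| = 4); (4,3)–(5,4) (|4−5| = |3−4| = 1).
Total attacking pairs: 3.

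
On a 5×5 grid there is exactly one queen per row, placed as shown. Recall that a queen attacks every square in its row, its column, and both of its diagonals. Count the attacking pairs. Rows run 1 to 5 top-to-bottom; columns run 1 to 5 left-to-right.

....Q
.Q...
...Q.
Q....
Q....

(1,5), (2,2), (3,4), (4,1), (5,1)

Same column: (4,1)–(5,1) (column 1).
Same diagonal: (1,5)–(5,1) (|1−5| = |5−1| = 4).
Total attacking pairs: 2.

2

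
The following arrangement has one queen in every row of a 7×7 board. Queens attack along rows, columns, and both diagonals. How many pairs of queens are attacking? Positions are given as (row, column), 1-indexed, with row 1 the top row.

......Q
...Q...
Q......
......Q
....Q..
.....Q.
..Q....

Same column: (1,7)–(4,7) (column 7).
Same diagonal: (5,5)–(6,6) (|5−6| = |5−6| = 1); (5,5)–(7,3) (|5−7| = |5−3| = 2).
Total attacking pairs: 3.

3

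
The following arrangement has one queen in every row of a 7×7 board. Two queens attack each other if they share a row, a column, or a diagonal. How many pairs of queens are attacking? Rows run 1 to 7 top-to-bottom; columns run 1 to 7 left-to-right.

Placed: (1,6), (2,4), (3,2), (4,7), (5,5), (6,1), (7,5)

Same column: (5,5)–(7,5) (column 5).
Same diagonal: (1,6)–(6,1) (|1−6| = |6−1| = 5).
Total attacking pairs: 2.

2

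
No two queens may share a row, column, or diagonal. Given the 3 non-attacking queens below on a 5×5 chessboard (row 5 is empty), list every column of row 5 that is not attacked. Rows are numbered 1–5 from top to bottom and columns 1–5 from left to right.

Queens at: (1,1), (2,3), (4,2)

columns 4

(1,1) attacks row 5 at column 1 and diagonals 5.
(2,3) attacks row 5 at column 3.
(4,2) attacks row 5 at column 2 and diagonals 1, 3.
Attacked columns: {1, 2, 3, 5}. Safe: {4}.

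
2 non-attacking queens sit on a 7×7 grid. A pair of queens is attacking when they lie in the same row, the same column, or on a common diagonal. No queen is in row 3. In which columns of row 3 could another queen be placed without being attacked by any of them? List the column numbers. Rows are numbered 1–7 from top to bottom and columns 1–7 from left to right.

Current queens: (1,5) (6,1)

columns 2, 6

(1,5) attacks row 3 at column 5 and diagonals 3, 7.
(6,1) attacks row 3 at column 1 and diagonals 4.
Attacked columns: {1, 3, 4, 5, 7}. Safe: {2, 6}.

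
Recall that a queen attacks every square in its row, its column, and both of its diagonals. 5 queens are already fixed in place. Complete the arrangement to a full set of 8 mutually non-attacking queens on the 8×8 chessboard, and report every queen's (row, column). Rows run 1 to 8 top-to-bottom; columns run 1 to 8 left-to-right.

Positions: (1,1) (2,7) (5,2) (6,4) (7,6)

(1,1) (2,7) (3,5) (4,8) (5,2) (6,4) (7,6) (8,3)

Row 3: attacked by (1,1)→{1,3}; (2,7)→{6,7,8}; (5,2)→{2,4}; (6,4)→{1,4,7}; (7,6)→{2,6}. Safe: 5. Place at column 5.
Row 4: attacked by (1,1)→{1,4}; (2,7)→{5,7}; (3,5)→{4,5,6}; (5,2)→{1,2,3}; (6,4)→{2,4,6}; (7,6)→{3,6}. Safe: 8. Place at column 8.
Row 8: attacked by (1,1)→{1,8}; (2,7)→{1,7}; (3,5)→{5}; (4,8)→{4,8}; (5,2)→{2,5}; (6,4)→{2,4,6}; (7,6)→{5,6,7}. Safe: 3. Place at column 3.
Columns [1, 7, 5, 8, 2, 4, 6, 3], r−c [0, -5, -2, -4, 3, 2, 1, 5], r+c [2, 9, 8, 12, 7, 10, 13, 11] are all distinct, so no two queens attack.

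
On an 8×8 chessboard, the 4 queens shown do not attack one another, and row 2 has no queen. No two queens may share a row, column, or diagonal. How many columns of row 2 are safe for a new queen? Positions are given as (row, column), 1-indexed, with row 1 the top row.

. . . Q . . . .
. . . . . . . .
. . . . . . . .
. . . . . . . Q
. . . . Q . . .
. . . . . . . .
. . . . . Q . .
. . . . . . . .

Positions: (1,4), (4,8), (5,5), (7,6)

1

(1,4) attacks row 2 at column 4 and diagonals 3, 5.
(4,8) attacks row 2 at column 8 and diagonals 6.
(5,5) attacks row 2 at column 5 and diagonals 2, 8.
(7,6) attacks row 2 at column 6 and diagonals 1.
Attacked columns: {1, 2, 3, 4, 5, 6, 8}. Safe: {7}.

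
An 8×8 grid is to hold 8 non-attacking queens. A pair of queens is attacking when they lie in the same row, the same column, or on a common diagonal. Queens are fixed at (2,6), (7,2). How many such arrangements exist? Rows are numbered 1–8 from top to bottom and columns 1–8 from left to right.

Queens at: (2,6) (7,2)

2

Branch on row 1: col 1 → 1; col 3 → 1; col 4 → 0.
Sum: 1 + 1 + 0 = 2.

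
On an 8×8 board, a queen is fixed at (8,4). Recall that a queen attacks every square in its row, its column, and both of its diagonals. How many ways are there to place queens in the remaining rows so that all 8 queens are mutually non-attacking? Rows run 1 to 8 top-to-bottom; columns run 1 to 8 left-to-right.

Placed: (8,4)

Branch on row 1: col 1 → 1; col 2 → 3; col 3 → 3; col 5 → 3; col 6 → 4; col 7 → 3; col 8 → 1.
Sum: 1 + 3 + 3 + 3 + 4 + 3 + 1 = 18.

18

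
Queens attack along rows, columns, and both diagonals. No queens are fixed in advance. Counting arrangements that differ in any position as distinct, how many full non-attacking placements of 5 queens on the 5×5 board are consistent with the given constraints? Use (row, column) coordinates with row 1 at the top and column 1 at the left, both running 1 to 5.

10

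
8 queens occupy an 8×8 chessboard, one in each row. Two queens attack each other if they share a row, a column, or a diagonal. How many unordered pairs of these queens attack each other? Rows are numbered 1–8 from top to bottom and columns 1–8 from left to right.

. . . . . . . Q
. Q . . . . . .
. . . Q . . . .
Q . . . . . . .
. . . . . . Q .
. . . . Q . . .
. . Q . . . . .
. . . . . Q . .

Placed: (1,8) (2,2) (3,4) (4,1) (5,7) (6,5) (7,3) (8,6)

0

All columns are distinct and no two queens satisfy |Δrow| = |Δcol|, so no pair attacks.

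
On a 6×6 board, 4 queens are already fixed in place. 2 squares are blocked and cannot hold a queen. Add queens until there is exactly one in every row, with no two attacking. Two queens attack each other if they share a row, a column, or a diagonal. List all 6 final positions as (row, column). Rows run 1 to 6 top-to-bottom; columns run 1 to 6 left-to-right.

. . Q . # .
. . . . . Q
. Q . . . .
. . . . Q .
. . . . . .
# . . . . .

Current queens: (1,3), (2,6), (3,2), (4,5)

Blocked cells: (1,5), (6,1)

(1,3) (2,6) (3,2) (4,5) (5,1) (6,4)

Row 5: attacked by (1,3)→{3}; (2,6)→{3,6}; (3,2)→{2,4}; (4,5)→{4,5,6}. Safe: 1. Place at column 1.
Row 6: attacked by (1,3)→{3}; (2,6)→{2,6}; (3,2)→{2,5}; (4,5)→{3,5}; (5,1)→{1,2}. Blocked: 1. Safe: 4. Place at column 4.
Columns [3, 6, 2, 5, 1, 4], r−c [-2, -4, 1, -1, 4, 2], r+c [4, 8, 5, 9, 6, 10] are all distinct, so no two queens attack.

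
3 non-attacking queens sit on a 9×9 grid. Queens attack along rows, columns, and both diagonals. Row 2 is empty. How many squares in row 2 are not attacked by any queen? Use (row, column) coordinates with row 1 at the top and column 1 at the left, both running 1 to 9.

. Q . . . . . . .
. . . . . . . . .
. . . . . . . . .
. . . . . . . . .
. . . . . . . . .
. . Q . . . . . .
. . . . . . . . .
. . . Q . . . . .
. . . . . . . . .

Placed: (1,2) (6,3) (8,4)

(1,2) attacks row 2 at column 2 and diagonals 1, 3.
(6,3) attacks row 2 at column 3 and diagonals 7.
(8,4) attacks row 2 at column 4.
Attacked columns: {1, 2, 3, 4, 7}. Safe: {5, 6, 8, 9}.

4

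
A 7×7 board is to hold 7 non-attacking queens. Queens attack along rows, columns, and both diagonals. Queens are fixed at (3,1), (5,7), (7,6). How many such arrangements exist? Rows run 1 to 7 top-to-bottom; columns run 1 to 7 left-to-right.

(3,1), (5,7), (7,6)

1

Branch on row 1: col 2 → 1; col 4 → 0; col 5 → 0.
Sum: 1 + 0 + 0 = 1.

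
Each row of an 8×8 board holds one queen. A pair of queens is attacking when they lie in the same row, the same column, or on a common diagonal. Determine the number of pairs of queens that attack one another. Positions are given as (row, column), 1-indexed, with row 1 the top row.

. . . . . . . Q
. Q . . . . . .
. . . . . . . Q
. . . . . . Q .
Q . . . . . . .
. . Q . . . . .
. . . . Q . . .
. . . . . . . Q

Same column: (1,8)–(3,8) (column 8); (1,8)–(8,8) (column 8); (3,8)–(8,8) (column 8).
Same diagonal: (1,8)–(6,3) (|1−6| = |8−3| = 5); (2,2)–(8,8) (|2−8| = |2−8| = 6); (3,8)–(4,7) (|3−4| = |8−7| = 1).
Total attacking pairs: 6.

6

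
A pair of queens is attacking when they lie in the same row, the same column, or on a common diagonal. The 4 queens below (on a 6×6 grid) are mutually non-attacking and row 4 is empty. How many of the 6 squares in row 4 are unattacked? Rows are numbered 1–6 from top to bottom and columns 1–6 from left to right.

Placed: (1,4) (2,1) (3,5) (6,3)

1

(1,4) attacks row 4 at column 4 and diagonals 1.
(2,1) attacks row 4 at column 1 and diagonals 3.
(3,5) attacks row 4 at column 5 and diagonals 4, 6.
(6,3) attacks row 4 at column 3 and diagonals 1, 5.
Attacked columns: {1, 3, 4, 5, 6}. Safe: {2}.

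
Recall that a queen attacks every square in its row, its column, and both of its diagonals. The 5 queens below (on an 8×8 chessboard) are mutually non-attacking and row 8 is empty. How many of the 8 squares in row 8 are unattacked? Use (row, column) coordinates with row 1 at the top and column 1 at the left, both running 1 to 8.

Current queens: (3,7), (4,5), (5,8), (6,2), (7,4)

1

(3,7) attacks row 8 at column 7 and diagonals 2.
(4,5) attacks row 8 at column 5 and diagonals 1.
(5,8) attacks row 8 at column 8 and diagonals 5.
(6,2) attacks row 8 at column 2 and diagonals 4.
(7,4) attacks row 8 at column 4 and diagonals 3, 5.
Attacked columns: {1, 2, 3, 4, 5, 7, 8}. Safe: {6}.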